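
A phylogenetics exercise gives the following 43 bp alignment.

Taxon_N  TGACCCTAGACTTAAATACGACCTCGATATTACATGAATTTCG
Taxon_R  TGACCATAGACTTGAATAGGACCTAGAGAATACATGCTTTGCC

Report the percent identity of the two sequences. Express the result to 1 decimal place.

The sequences differ at positions 6 (C/A), 14 (A/G), 19 (C/G), 25 (C/A), 28 (T/G), 30 (T/A), 37 (A/C), 38 (A/T), 41 (T/G), 43 (G/C).
33 of the 43 sites match, so the percent identity is 33/43 × 100 = 76.7%.

76.7%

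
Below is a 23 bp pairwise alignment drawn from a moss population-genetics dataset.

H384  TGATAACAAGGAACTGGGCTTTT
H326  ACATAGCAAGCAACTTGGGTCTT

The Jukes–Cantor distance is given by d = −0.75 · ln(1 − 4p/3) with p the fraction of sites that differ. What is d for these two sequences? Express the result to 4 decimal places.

Differing sites — 1:T/A; 2:G/C; 6:A/G; 11:G/C; 16:G/T; 19:C/G; 21:T/C.
p = 7/23 = 0.304348.
d = −0.75 · ln(1 − (4/3)·0.304348) = −0.75 · ln(0.594203) = −0.75 · (-0.520534) = 0.3904.

0.3904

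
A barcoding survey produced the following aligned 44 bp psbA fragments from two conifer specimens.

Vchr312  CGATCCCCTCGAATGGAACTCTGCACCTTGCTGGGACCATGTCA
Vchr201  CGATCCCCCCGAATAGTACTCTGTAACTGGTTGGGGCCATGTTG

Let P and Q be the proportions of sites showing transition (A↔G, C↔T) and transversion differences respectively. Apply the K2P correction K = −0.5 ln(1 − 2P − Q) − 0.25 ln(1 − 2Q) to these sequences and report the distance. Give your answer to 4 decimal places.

Differing sites — 9:T/C (Ti); 15:G/A (Ti); 17:A/T (Tv); 24:C/T (Ti); 26:C/A (Tv); 29:T/G (Tv); 31:C/T (Ti); 36:A/G (Ti); 43:C/T (Ti); 44:A/G (Ti).
Of the 10 differences, 7 transitions and 3 transversions over 44 sites: P = 7/44 = 0.159091, Q = 3/44 = 0.068182.
d = −0.5·ln(0.613636) − 0.25·ln(0.863636) = −0.5·(-0.488353) − 0.25·(-0.146604) = 0.2808.

0.2808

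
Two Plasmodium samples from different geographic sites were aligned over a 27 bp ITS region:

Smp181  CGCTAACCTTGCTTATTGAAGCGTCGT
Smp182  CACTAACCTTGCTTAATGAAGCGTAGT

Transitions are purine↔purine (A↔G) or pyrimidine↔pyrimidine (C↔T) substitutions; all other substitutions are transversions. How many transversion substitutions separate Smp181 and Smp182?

2

Mismatches occur at site 2 (G→A, transition), site 16 (T→A, transversion), site 25 (C→A, transversion).
Of the 3 differences, 1 transition and 2 transversions, so the answer is 2.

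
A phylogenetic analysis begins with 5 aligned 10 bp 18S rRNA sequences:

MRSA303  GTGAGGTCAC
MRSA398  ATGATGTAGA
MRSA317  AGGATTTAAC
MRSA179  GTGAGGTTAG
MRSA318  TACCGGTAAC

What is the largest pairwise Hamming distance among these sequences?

7

Pairwise Hamming distances:
  MRSA303 vs MRSA398: 5
  MRSA303 vs MRSA317: 5
  MRSA303 vs MRSA179: 2
  MRSA303 vs MRSA318: 5
  MRSA398 vs MRSA317: 4
  MRSA398 vs MRSA179: 5
  MRSA398 vs MRSA318: 7
  MRSA317 vs MRSA179: 6
  MRSA317 vs MRSA318: 6
  MRSA179 vs MRSA318: 6
The largest is 7, between MRSA398 and MRSA318.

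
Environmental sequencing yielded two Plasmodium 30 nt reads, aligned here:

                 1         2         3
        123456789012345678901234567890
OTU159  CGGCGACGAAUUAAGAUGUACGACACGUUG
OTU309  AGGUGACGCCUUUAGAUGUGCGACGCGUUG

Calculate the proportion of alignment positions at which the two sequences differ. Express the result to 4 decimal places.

0.2333

Differing sites — 1:C/A; 4:C/U; 9:A/C; 10:A/C; 13:A/U; 20:A/G; 25:A/G.
There are 7 differences over 30 sites, so p = 7/30 = 0.2333.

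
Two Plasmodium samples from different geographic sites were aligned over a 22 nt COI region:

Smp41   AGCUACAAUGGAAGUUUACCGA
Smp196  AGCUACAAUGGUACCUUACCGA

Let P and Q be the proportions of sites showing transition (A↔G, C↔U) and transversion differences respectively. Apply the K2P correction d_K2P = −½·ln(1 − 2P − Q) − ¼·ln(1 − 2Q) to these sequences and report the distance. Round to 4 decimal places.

Differing sites — 12:A/U (Tv); 14:G/C (Tv); 15:U/C (Ti).
Of the 3 differences, 1 transition and 2 transversions over 22 sites: P = 1/22 = 0.045455, Q = 2/22 = 0.090909.
d = −0.5·ln(0.818181) − 0.25·ln(0.818182) = −0.5·(-0.200672) − 0.25·(-0.200670) = 0.1505.

0.1505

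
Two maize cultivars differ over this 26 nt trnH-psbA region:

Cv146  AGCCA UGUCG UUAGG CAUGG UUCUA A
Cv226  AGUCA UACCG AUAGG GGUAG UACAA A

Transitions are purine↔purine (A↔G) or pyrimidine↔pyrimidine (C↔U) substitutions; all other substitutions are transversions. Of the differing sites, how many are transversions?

4

Differing sites — 3:C/U (Ti); 7:G/A (Ti); 8:U/C (Ti); 11:U/A (Tv); 16:C/G (Tv); 17:A/G (Ti); 19:G/A (Ti); 22:U/A (Tv); 24:U/A (Tv).
Of the 9 differences, 5 transitions and 4 transversions, so the answer is 4.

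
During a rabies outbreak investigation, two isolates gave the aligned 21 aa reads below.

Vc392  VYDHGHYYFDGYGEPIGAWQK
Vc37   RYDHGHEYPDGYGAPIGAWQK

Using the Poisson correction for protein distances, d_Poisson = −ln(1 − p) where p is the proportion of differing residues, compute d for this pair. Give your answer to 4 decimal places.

0.2113

Mismatches occur at site 1 (V→R), site 7 (Y→E), site 9 (F→P), site 14 (E→A).
p = 4/21 = 0.190476.
d = −ln(1 − 0.190476) = −ln(0.809524) = 0.2113.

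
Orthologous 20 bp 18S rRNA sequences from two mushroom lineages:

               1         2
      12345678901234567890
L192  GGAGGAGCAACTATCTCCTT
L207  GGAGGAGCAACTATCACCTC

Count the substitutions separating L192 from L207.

2

Mismatches occur at site 16 (T→A), site 20 (T→C).
That gives 2 mismatches out of 20 aligned sites, so the Hamming distance is 2.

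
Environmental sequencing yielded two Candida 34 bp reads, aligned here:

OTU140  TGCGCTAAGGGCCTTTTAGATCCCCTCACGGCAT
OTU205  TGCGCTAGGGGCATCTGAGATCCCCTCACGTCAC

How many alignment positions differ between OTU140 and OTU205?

6

Mismatches occur at site 8 (A↔G), site 13 (C↔A), site 15 (T↔C), site 17 (T↔G), site 31 (G↔T), site 34 (T↔C).
That gives 6 mismatches out of 34 aligned sites, so the Hamming distance is 6.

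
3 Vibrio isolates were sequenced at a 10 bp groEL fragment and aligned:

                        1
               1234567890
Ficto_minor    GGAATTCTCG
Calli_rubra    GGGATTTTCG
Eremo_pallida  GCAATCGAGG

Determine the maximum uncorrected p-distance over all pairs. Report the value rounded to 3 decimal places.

Pairwise Hamming distances:
  Ficto_minor vs Calli_rubra: 2
  Ficto_minor vs Eremo_pallida: 5
  Calli_rubra vs Eremo_pallida: 6
The largest is 6 mismatches, between Calli_rubra and Eremo_pallida; p = 6/10 = 0.600.

0.600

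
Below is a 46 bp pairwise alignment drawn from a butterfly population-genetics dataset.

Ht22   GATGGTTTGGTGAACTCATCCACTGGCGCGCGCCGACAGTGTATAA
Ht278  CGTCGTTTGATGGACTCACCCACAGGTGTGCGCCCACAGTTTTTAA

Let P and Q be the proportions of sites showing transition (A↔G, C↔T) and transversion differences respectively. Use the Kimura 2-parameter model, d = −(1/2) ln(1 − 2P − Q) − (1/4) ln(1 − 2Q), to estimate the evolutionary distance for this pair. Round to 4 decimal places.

Mismatches occur at site 1 (G/C, transversion), site 2 (A/G, transition), site 4 (G/C, transversion), site 10 (G/A, transition), site 13 (A/G, transition), site 19 (T/C, transition), site 24 (T/A, transversion), site 27 (C/T, transition), site 29 (C/T, transition), site 35 (G/C, transversion), site 41 (G/T, transversion), site 43 (A/T, transversion).
Of the 12 differences, 6 transitions and 6 transversions over 46 sites: P = 6/46 = 0.130435, Q = 6/46 = 0.130435.
d = −0.5·ln(0.608695) − 0.25·ln(0.739130) = −0.5·(-0.496438) − 0.25·(-0.302281) = 0.3238.

0.3238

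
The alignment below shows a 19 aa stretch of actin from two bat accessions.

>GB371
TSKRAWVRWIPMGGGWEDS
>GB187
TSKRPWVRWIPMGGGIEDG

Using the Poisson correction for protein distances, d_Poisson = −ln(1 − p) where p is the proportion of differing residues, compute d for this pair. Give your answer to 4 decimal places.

The sequences differ at positions 5 (A/P), 16 (W/I), 19 (S/G).
p = 3/19 = 0.157895.
d = −ln(1 − 0.157895) = −ln(0.842105) = 0.1719.

0.1719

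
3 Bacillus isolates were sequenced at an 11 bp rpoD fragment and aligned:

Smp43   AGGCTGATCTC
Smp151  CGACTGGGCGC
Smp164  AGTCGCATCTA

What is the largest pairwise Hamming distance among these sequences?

8

Pairwise Hamming distances:
  Smp43 vs Smp151: 5
  Smp43 vs Smp164: 4
  Smp151 vs Smp164: 8
The largest is 8, between Smp151 and Smp164.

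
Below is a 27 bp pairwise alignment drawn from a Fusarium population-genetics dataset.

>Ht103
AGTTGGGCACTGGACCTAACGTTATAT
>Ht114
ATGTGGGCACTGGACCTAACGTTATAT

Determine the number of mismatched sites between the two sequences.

Differing sites — 2:G/T; 3:T/G.
That gives 2 mismatches out of 27 aligned sites, so the Hamming distance is 2.

2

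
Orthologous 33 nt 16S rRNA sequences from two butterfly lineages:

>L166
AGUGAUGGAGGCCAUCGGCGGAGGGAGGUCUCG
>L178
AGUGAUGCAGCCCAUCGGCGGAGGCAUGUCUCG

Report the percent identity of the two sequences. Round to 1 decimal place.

Differing sites — 8:G/C; 11:G/C; 25:G/C; 27:G/U.
29 of the 33 sites match, so the percent identity is 29/33 × 100 = 87.9%.

87.9%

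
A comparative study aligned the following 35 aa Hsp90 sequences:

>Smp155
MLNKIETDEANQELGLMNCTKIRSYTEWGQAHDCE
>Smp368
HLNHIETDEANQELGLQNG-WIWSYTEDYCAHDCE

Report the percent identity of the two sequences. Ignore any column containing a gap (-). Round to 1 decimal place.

Excluding the 1 gap column leaves 34 comparable sites.
Differing sites — 1:M/H; 4:K/H; 17:M/Q; 19:C/G; 21:K/W; 23:R/W; 28:W/D; 29:G/Y; 30:Q/C.
25 of the 34 comparable sites match, so the percent identity is 25/34 × 100 = 73.5%.

73.5%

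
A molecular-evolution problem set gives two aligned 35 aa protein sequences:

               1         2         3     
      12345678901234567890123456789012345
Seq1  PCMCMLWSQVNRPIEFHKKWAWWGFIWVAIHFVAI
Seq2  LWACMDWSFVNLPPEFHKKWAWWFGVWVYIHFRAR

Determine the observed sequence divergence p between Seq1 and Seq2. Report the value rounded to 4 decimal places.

The sequences differ at positions 1 (P/L), 2 (C/W), 3 (M/A), 6 (L/D), 9 (Q/F), 12 (R/L), 14 (I/P), 24 (G/F), 25 (F/G), 26 (I/V), 29 (A/Y), 33 (V/R), 35 (I/R).
There are 13 differences over 35 sites, so p = 13/35 = 0.3714.

0.3714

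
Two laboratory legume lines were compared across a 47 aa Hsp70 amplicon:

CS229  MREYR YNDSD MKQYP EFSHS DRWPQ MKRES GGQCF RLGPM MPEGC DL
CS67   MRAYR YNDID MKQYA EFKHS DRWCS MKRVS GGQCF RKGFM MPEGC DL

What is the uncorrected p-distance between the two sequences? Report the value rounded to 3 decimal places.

0.191

The sequences differ at positions 3 (E/A), 9 (S/I), 15 (P/A), 18 (S/K), 24 (P/C), 25 (Q/S), 29 (E/V), 37 (L/K), 39 (P/F).
There are 9 differences over 47 sites, so p = 9/47 = 0.191.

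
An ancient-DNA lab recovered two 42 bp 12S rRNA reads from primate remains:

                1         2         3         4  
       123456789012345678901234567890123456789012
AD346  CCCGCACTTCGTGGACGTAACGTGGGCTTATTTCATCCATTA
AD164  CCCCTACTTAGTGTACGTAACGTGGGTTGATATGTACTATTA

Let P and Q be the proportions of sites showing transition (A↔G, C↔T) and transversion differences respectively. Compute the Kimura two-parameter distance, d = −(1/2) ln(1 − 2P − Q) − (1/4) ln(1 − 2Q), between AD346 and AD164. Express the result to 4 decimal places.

Mismatches occur at site 4 (G→C, transversion), site 5 (C→T, transition), site 10 (C→A, transversion), site 14 (G→T, transversion), site 27 (C→T, transition), site 29 (T→G, transversion), site 32 (T→A, transversion), site 34 (C→G, transversion), site 35 (A→T, transversion), site 36 (T→A, transversion), site 38 (C→T, transition).
Of the 11 differences, 3 transitions and 8 transversions over 42 sites: P = 3/42 = 0.071429, Q = 8/42 = 0.190476.
d = −0.5·ln(0.666666) − 0.25·ln(0.619048) = −0.5·(-0.405466) − 0.25·(-0.479572) = 0.3226.

0.3226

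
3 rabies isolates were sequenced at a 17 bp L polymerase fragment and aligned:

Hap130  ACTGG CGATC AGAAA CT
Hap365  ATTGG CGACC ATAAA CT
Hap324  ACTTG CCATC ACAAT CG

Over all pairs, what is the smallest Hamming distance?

Pairwise Hamming distances:
  Hap130 vs Hap365: 3
  Hap130 vs Hap324: 5
  Hap365 vs Hap324: 7
The smallest is 3, between Hap130 and Hap365.

3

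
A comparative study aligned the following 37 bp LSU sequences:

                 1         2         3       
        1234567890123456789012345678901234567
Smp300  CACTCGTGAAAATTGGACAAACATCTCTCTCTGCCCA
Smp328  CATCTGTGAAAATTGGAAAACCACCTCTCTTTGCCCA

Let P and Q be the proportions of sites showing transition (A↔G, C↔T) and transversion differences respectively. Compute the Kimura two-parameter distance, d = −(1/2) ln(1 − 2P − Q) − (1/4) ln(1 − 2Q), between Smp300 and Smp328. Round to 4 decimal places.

The sequences differ at positions 3 (C/T, transition), 4 (T/C, transition), 5 (C/T, transition), 18 (C/A, transversion), 21 (A/C, transversion), 24 (T/C, transition), 31 (C/T, transition).
Of the 7 differences, 5 transitions and 2 transversions over 37 sites: P = 5/37 = 0.135135, Q = 2/37 = 0.054054.
d = −0.5·ln(0.675676) − 0.25·ln(0.891892) = −0.5·(-0.392042) − 0.25·(-0.114410) = 0.2246.

0.2246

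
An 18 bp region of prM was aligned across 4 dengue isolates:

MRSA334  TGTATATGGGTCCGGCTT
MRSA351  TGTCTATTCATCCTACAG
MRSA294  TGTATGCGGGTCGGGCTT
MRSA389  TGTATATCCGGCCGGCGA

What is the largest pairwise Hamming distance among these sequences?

11

Pairwise Hamming distances:
  MRSA334 vs MRSA351: 8
  MRSA334 vs MRSA294: 3
  MRSA334 vs MRSA389: 5
  MRSA351 vs MRSA294: 11
  MRSA351 vs MRSA389: 8
  MRSA294 vs MRSA389: 8
The largest is 11, between MRSA351 and MRSA294.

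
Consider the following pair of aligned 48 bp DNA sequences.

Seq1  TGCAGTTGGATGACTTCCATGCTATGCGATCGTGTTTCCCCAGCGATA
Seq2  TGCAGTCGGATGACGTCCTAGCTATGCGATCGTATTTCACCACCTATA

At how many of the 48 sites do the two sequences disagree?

Mismatches occur at site 7 (T↔C), site 15 (T↔G), site 19 (A↔T), site 20 (T↔A), site 34 (G↔A), site 39 (C↔A), site 43 (G↔C), site 45 (G↔T).
That gives 8 mismatches out of 48 aligned sites, so the Hamming distance is 8.

8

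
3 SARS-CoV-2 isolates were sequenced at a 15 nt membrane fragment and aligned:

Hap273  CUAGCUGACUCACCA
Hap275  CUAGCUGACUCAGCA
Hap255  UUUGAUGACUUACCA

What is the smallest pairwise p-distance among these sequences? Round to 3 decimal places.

0.067

Pairwise Hamming distances:
  Hap273 vs Hap275: 1
  Hap273 vs Hap255: 4
  Hap275 vs Hap255: 5
The smallest is 1 mismatch, between Hap273 and Hap275; p = 1/15 = 0.067.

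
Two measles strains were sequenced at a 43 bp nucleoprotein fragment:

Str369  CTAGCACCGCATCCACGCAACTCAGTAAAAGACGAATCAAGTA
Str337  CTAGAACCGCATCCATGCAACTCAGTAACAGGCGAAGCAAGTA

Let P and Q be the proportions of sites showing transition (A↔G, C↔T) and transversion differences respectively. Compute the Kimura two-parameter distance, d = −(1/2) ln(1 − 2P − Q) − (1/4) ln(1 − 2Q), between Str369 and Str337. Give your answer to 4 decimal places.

Mismatches occur at site 5 (C↔A, transversion), site 16 (C↔T, transition), site 29 (A↔C, transversion), site 32 (A↔G, transition), site 37 (T↔G, transversion).
Of the 5 differences, 2 transitions and 3 transversions over 43 sites: P = 2/43 = 0.046512, Q = 3/43 = 0.069767.
d = −0.5·ln(0.837209) − 0.25·ln(0.860466) = −0.5·(-0.177682) − 0.25·(-0.150281) = 0.1264.

0.1264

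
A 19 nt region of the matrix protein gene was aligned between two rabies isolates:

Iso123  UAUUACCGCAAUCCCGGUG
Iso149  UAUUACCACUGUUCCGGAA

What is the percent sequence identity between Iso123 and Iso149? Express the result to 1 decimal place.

68.4%

Mismatches occur at site 8 (G/A), site 10 (A/U), site 11 (A/G), site 13 (C/U), site 18 (U/A), site 19 (G/A).
13 of the 19 sites match, so the percent identity is 13/19 × 100 = 68.4%.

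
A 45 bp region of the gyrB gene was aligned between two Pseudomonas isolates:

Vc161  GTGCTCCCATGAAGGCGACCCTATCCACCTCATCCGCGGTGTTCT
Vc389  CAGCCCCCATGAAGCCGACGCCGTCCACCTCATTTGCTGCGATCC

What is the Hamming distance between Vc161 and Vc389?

13

Differing sites — 1:G/C; 2:T/A; 5:T/C; 15:G/C; 20:C/G; 22:T/C; 23:A/G; 34:C/T; 35:C/T; 38:G/T; 40:T/C; 42:T/A; 45:T/C.
That gives 13 mismatches out of 45 aligned sites, so the Hamming distance is 13.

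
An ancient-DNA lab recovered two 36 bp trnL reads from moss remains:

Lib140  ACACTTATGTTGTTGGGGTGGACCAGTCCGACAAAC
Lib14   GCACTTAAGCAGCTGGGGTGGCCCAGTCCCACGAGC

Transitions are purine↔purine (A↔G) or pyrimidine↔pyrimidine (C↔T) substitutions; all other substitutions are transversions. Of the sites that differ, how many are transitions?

The sequences differ at positions 1 (A/G, transition), 8 (T/A, transversion), 10 (T/C, transition), 11 (T/A, transversion), 13 (T/C, transition), 22 (A/C, transversion), 30 (G/C, transversion), 33 (A/G, transition), 35 (A/G, transition).
Of the 9 differences, 5 transitions and 4 transversions, so the answer is 5.

5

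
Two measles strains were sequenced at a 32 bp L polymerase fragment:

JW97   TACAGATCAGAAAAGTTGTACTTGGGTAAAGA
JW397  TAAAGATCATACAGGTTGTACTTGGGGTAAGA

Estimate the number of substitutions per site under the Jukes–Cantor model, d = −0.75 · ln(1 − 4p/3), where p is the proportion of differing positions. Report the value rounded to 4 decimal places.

Differing sites — 3:C/A; 10:G/T; 12:A/C; 14:A/G; 27:T/G; 28:A/T.
p = 6/32 = 0.187500.
d = −0.75 · ln(1 − (4/3)·0.187500) = −0.75 · ln(0.750000) = −0.75 · (-0.287682) = 0.2158.

0.2158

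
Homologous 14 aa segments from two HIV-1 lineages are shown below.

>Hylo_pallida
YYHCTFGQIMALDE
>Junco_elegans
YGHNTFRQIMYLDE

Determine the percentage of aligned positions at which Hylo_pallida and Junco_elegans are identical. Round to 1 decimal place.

71.4%

Mismatches occur at site 2 (Y→G), site 4 (C→N), site 7 (G→R), site 11 (A→Y).
10 of the 14 sites match, so the percent identity is 10/14 × 100 = 71.4%.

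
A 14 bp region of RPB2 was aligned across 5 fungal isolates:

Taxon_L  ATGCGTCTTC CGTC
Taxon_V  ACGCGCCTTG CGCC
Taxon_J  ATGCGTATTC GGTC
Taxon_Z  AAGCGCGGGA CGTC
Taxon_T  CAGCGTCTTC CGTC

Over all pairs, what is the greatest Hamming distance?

7

Pairwise Hamming distances:
  Taxon_L vs Taxon_V: 4
  Taxon_L vs Taxon_J: 2
  Taxon_L vs Taxon_Z: 6
  Taxon_L vs Taxon_T: 2
  Taxon_V vs Taxon_J: 6
  Taxon_V vs Taxon_Z: 6
  Taxon_V vs Taxon_T: 5
  Taxon_J vs Taxon_Z: 7
  Taxon_J vs Taxon_T: 4
  Taxon_Z vs Taxon_T: 6
The largest is 7, between Taxon_J and Taxon_Z.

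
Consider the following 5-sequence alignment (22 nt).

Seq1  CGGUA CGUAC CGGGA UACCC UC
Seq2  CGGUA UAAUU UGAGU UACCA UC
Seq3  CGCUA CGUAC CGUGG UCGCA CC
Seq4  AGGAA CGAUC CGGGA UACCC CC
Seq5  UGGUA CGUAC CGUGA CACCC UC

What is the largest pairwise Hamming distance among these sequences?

Pairwise Hamming distances:
  Seq1 vs Seq2: 9
  Seq1 vs Seq3: 7
  Seq1 vs Seq4: 5
  Seq1 vs Seq5: 3
  Seq2 vs Seq3: 12
  Seq2 vs Seq4: 10
  Seq2 vs Seq5: 11
  Seq3 vs Seq4: 10
  Seq3 vs Seq5: 8
  Seq4 vs Seq5: 7
The largest is 12, between Seq2 and Seq3.

12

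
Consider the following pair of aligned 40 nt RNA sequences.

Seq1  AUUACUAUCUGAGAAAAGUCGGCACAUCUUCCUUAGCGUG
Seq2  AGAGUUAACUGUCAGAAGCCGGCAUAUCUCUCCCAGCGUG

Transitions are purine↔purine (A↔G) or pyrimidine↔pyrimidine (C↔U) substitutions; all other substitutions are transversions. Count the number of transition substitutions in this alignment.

Differing sites — 2:U/G (Tv); 3:U/A (Tv); 4:A/G (Ti); 5:C/U (Ti); 8:U/A (Tv); 12:A/U (Tv); 13:G/C (Tv); 15:A/G (Ti); 19:U/C (Ti); 25:C/U (Ti); 30:U/C (Ti); 31:C/U (Ti); 33:U/C (Ti); 34:U/C (Ti).
Of the 14 differences, 9 transitions and 5 transversions, so the answer is 9.

9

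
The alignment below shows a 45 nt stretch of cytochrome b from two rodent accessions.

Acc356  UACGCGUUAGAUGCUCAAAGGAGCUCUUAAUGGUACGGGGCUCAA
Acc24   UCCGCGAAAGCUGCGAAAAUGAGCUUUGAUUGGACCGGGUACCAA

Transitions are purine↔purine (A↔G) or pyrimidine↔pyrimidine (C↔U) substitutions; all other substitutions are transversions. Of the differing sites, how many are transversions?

The sequences differ at positions 2 (A/C, transversion), 7 (U/A, transversion), 8 (U/A, transversion), 11 (A/C, transversion), 15 (U/G, transversion), 16 (C/A, transversion), 20 (G/U, transversion), 26 (C/U, transition), 28 (U/G, transversion), 30 (A/U, transversion), 34 (U/A, transversion), 35 (A/C, transversion), 40 (G/U, transversion), 41 (C/A, transversion), 42 (U/C, transition).
Of the 15 differences, 2 transitions and 13 transversions, so the answer is 13.

13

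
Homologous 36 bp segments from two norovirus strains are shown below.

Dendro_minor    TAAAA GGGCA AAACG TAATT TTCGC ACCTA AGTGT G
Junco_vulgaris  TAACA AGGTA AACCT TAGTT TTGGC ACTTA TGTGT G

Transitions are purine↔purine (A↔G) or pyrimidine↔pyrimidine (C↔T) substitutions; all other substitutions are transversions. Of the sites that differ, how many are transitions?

The sequences differ at positions 4 (A/C, transversion), 6 (G/A, transition), 9 (C/T, transition), 13 (A/C, transversion), 15 (G/T, transversion), 18 (A/G, transition), 23 (C/G, transversion), 28 (C/T, transition), 31 (A/T, transversion).
Of the 9 differences, 4 transitions and 5 transversions, so the answer is 4.

4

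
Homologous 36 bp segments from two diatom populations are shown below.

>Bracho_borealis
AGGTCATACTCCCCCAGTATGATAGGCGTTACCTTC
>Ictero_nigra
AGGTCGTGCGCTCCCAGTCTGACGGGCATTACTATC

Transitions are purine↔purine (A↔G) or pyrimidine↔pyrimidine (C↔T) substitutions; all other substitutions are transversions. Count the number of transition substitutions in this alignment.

The sequences differ at positions 6 (A/G, transition), 8 (A/G, transition), 10 (T/G, transversion), 12 (C/T, transition), 19 (A/C, transversion), 23 (T/C, transition), 24 (A/G, transition), 28 (G/A, transition), 33 (C/T, transition), 34 (T/A, transversion).
Of the 10 differences, 7 transitions and 3 transversions, so the answer is 7.

7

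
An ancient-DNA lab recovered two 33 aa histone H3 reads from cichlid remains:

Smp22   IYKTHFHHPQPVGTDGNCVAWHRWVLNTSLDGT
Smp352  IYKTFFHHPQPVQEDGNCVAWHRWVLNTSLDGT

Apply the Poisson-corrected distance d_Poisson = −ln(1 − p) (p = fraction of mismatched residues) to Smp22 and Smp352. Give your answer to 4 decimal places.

The sequences differ at positions 5 (H/F), 13 (G/Q), 14 (T/E).
p = 3/33 = 0.090909.
d = −ln(1 − 0.090909) = −ln(0.909091) = 0.0953.

0.0953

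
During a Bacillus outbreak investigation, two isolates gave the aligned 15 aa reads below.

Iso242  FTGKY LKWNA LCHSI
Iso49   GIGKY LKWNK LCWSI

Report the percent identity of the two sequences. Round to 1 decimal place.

The sequences differ at positions 1 (F/G), 2 (T/I), 10 (A/K), 13 (H/W).
11 of the 15 sites match, so the percent identity is 11/15 × 100 = 73.3%.

73.3%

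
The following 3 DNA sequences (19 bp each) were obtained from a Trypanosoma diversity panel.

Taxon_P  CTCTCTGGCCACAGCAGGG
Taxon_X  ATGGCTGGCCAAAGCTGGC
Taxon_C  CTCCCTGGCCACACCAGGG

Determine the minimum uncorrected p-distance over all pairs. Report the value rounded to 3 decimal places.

Pairwise Hamming distances:
  Taxon_P vs Taxon_X: 6
  Taxon_P vs Taxon_C: 2
  Taxon_X vs Taxon_C: 7
The smallest is 2 mismatches, between Taxon_P and Taxon_C; p = 2/19 = 0.105.

0.105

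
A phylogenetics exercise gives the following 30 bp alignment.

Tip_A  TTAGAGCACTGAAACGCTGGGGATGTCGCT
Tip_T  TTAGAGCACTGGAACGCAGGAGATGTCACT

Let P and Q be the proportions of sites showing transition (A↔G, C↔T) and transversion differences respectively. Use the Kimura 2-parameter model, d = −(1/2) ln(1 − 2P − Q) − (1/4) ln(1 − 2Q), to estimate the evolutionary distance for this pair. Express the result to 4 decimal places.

Differing sites — 12:A/G (Ti); 18:T/A (Tv); 21:G/A (Ti); 28:G/A (Ti).
Of the 4 differences, 3 transitions and 1 transversion over 30 sites: P = 3/30 = 0.100000, Q = 1/30 = 0.033333.
d = −0.5·ln(0.766667) − 0.25·ln(0.933334) = −0.5·(-0.265703) − 0.25·(-0.068992) = 0.1501.

0.1501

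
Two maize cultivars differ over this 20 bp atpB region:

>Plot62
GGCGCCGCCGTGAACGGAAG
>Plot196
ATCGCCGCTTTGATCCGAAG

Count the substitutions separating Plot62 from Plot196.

Mismatches occur at site 1 (G/A), site 2 (G/T), site 9 (C/T), site 10 (G/T), site 14 (A/T), site 16 (G/C).
That gives 6 mismatches out of 20 aligned sites, so the Hamming distance is 6.

6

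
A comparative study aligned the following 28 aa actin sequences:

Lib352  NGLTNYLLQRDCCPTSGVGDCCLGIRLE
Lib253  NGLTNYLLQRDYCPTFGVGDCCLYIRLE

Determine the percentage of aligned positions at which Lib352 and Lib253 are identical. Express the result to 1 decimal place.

The sequences differ at positions 12 (C/Y), 16 (S/F), 24 (G/Y).
25 of the 28 sites match, so the percent identity is 25/28 × 100 = 89.3%.

89.3%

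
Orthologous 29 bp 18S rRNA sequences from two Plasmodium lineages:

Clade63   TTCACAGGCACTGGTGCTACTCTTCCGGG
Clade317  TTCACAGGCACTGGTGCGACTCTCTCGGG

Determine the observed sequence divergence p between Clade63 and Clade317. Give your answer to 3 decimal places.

Mismatches occur at site 18 (T↔G), site 24 (T↔C), site 25 (C↔T).
There are 3 differences over 29 sites, so p = 3/29 = 0.103.

0.103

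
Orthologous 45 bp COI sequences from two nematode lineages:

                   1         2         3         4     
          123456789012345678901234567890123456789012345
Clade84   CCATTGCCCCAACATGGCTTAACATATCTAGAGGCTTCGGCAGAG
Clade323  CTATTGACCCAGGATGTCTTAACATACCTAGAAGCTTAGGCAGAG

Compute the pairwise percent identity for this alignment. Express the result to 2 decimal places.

The sequences differ at positions 2 (C/T), 7 (C/A), 12 (A/G), 13 (C/G), 17 (G/T), 27 (T/C), 33 (G/A), 38 (C/A).
37 of the 45 sites match, so the percent identity is 37/45 × 100 = 82.22%.

82.22%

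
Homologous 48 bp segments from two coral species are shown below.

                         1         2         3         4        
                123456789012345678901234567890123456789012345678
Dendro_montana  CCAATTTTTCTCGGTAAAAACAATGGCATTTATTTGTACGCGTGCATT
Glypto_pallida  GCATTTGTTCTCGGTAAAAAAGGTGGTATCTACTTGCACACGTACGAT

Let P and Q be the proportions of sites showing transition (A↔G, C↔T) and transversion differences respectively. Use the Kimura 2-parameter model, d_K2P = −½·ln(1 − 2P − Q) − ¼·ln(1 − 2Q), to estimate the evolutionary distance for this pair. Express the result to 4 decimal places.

Mismatches occur at site 1 (C/G, transversion), site 4 (A/T, transversion), site 7 (T/G, transversion), site 21 (C/A, transversion), site 22 (A/G, transition), site 23 (A/G, transition), site 27 (C/T, transition), site 30 (T/C, transition), site 33 (T/C, transition), site 37 (T/C, transition), site 40 (G/A, transition), site 44 (G/A, transition), site 46 (A/G, transition), site 47 (T/A, transversion).
Of the 14 differences, 9 transitions and 5 transversions over 48 sites: P = 9/48 = 0.187500, Q = 5/48 = 0.104167.
d = −0.5·ln(0.520833) − 0.25·ln(0.791666) = −0.5·(-0.652326) − 0.25·(-0.233616) = 0.3846.

0.3846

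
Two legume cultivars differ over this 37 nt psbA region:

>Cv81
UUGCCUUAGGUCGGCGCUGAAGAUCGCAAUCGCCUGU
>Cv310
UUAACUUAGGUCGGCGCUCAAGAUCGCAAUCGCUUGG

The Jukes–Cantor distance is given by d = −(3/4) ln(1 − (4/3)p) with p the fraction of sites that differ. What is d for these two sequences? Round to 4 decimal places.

0.1490

Differing sites — 3:G/A; 4:C/A; 19:G/C; 34:C/U; 37:U/G.
p = 5/37 = 0.135135.
d = −0.75 · ln(1 − (4/3)·0.135135) = −0.75 · ln(0.819820) = −0.75 · (-0.198670) = 0.1490.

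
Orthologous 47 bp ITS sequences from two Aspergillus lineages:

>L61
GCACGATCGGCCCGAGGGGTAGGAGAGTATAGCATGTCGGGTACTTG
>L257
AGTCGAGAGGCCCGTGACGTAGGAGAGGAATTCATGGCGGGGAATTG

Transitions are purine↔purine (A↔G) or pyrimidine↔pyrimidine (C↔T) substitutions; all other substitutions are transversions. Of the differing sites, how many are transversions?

13

The sequences differ at positions 1 (G/A, transition), 2 (C/G, transversion), 3 (A/T, transversion), 7 (T/G, transversion), 8 (C/A, transversion), 15 (A/T, transversion), 17 (G/A, transition), 18 (G/C, transversion), 28 (T/G, transversion), 30 (T/A, transversion), 31 (A/T, transversion), 32 (G/T, transversion), 37 (T/G, transversion), 42 (T/G, transversion), 44 (C/A, transversion).
Of the 15 differences, 2 transitions and 13 transversions, so the answer is 13.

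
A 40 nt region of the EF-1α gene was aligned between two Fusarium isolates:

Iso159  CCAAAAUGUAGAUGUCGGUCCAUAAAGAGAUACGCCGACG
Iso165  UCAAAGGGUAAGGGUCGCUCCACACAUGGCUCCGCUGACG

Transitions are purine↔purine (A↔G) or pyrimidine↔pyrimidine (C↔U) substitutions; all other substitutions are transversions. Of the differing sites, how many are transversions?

7

The sequences differ at positions 1 (C/U, transition), 6 (A/G, transition), 7 (U/G, transversion), 11 (G/A, transition), 12 (A/G, transition), 13 (U/G, transversion), 18 (G/C, transversion), 23 (U/C, transition), 25 (A/C, transversion), 27 (G/U, transversion), 28 (A/G, transition), 30 (A/C, transversion), 32 (A/C, transversion), 36 (C/U, transition).
Of the 14 differences, 7 transitions and 7 transversions, so the answer is 7.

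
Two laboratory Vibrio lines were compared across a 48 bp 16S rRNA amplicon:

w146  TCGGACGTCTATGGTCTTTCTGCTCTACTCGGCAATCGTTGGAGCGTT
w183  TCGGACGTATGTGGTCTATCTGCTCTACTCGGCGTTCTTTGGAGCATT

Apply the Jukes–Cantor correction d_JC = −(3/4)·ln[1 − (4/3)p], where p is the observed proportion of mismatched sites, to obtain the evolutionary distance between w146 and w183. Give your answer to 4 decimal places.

The sequences differ at positions 9 (C/A), 11 (A/G), 18 (T/A), 34 (A/G), 35 (A/T), 38 (G/T), 46 (G/A).
p = 7/48 = 0.145833.
d = −0.75 · ln(1 − (4/3)·0.145833) = −0.75 · ln(0.805556) = −0.75 · (-0.216223) = 0.1622.

0.1622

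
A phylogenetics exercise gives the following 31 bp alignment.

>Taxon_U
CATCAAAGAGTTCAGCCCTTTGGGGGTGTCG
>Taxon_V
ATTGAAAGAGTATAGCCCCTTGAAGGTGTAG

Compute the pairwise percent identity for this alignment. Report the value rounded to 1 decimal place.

71.0%

The sequences differ at positions 1 (C/A), 2 (A/T), 4 (C/G), 12 (T/A), 13 (C/T), 19 (T/C), 23 (G/A), 24 (G/A), 30 (C/A).
22 of the 31 sites match, so the percent identity is 22/31 × 100 = 71.0%.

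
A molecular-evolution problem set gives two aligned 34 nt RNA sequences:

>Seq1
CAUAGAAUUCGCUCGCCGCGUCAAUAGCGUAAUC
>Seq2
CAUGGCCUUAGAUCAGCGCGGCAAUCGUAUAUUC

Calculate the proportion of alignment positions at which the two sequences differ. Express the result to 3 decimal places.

0.353

Differing sites — 4:A/G; 6:A/C; 7:A/C; 10:C/A; 12:C/A; 15:G/A; 16:C/G; 21:U/G; 26:A/C; 28:C/U; 29:G/A; 32:A/U.
There are 12 differences over 34 sites, so p = 12/34 = 0.353.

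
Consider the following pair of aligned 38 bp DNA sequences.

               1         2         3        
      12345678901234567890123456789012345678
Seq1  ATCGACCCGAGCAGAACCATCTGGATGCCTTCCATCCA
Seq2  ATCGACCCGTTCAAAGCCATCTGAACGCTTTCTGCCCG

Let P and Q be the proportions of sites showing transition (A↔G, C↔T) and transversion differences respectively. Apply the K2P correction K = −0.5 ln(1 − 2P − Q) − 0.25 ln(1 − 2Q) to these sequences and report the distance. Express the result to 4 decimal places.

The sequences differ at positions 10 (A/T, transversion), 11 (G/T, transversion), 14 (G/A, transition), 16 (A/G, transition), 24 (G/A, transition), 26 (T/C, transition), 29 (C/T, transition), 33 (C/T, transition), 34 (A/G, transition), 35 (T/C, transition), 38 (A/G, transition).
Of the 11 differences, 9 transitions and 2 transversions over 38 sites: P = 9/38 = 0.236842, Q = 2/38 = 0.052632.
d = −0.5·ln(0.473684) − 0.25·ln(0.894736) = −0.5·(-0.747215) − 0.25·(-0.111227) = 0.4014.

0.4014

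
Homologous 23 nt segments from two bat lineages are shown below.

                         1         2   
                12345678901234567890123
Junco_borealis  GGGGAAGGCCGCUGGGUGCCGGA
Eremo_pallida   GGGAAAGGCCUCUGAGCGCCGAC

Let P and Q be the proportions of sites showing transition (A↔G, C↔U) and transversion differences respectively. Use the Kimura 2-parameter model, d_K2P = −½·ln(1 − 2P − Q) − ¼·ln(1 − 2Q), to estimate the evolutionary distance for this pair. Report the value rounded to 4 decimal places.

0.3330

Differing sites — 4:G/A (Ti); 11:G/U (Tv); 15:G/A (Ti); 17:U/C (Ti); 22:G/A (Ti); 23:A/C (Tv).
Of the 6 differences, 4 transitions and 2 transversions over 23 sites: P = 4/23 = 0.173913, Q = 2/23 = 0.086957.
d = −0.5·ln(0.565217) − 0.25·ln(0.826086) = −0.5·(-0.570546) − 0.25·(-0.191056) = 0.3330.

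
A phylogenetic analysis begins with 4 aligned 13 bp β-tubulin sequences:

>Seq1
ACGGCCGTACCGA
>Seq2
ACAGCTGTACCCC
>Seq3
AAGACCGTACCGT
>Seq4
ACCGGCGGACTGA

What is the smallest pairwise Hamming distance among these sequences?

3

Pairwise Hamming distances:
  Seq1 vs Seq2: 4
  Seq1 vs Seq3: 3
  Seq1 vs Seq4: 4
  Seq2 vs Seq3: 6
  Seq2 vs Seq4: 7
  Seq3 vs Seq4: 7
The smallest is 3, between Seq1 and Seq3.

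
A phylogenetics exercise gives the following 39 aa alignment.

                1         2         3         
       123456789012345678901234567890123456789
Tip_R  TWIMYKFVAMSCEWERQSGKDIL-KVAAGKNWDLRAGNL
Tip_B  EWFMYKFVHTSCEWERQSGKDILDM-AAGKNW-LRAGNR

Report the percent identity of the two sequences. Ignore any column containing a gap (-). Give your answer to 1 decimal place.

83.3%

Excluding the 3 gap columns leaves 36 comparable sites.
The sequences differ at positions 1 (T/E), 3 (I/F), 9 (A/H), 10 (M/T), 25 (K/M), 39 (L/R).
30 of the 36 comparable sites match, so the percent identity is 30/36 × 100 = 83.3%.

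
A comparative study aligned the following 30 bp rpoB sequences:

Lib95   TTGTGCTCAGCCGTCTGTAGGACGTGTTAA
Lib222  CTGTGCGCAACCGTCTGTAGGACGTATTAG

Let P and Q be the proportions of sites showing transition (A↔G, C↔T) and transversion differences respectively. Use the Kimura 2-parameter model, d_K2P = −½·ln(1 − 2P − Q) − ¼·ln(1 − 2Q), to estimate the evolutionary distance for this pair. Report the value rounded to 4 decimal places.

The sequences differ at positions 1 (T/C, transition), 7 (T/G, transversion), 10 (G/A, transition), 26 (G/A, transition), 30 (A/G, transition).
Of the 5 differences, 4 transitions and 1 transversion over 30 sites: P = 4/30 = 0.133333, Q = 1/30 = 0.033333.
d = −0.5·ln(0.700001) − 0.25·ln(0.933334) = −0.5·(-0.356674) − 0.25·(-0.068992) = 0.1956.

0.1956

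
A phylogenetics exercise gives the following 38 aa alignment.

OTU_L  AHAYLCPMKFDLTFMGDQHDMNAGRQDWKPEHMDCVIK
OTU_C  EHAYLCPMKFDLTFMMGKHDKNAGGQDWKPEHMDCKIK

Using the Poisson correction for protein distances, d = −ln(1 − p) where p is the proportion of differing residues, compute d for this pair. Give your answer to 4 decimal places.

0.2036

The sequences differ at positions 1 (A/E), 16 (G/M), 17 (D/G), 18 (Q/K), 21 (M/K), 25 (R/G), 36 (V/K).
p = 7/38 = 0.184211.
d = −ln(1 − 0.184211) = −ln(0.815789) = 0.2036.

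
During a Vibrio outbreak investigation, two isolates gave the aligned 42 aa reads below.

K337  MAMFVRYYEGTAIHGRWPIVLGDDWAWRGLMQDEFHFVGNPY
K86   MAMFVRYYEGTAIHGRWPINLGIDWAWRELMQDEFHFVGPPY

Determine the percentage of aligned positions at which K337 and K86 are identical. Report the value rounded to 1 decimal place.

Differing sites — 20:V/N; 23:D/I; 29:G/E; 40:N/P.
38 of the 42 sites match, so the percent identity is 38/42 × 100 = 90.5%.

90.5%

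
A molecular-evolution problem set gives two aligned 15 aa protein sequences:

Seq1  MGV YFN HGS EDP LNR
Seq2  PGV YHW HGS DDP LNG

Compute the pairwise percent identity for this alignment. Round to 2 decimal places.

66.67%

The sequences differ at positions 1 (M/P), 5 (F/H), 6 (N/W), 10 (E/D), 15 (R/G).
10 of the 15 sites match, so the percent identity is 10/15 × 100 = 66.67%.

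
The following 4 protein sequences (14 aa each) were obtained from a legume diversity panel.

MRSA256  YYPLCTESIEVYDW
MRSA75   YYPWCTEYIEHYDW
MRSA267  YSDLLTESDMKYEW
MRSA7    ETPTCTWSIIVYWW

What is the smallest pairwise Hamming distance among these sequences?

3

Pairwise Hamming distances:
  MRSA256 vs MRSA75: 3
  MRSA256 vs MRSA267: 7
  MRSA256 vs MRSA7: 6
  MRSA75 vs MRSA267: 9
  MRSA75 vs MRSA7: 8
  MRSA267 vs MRSA7: 10
The smallest is 3, between MRSA256 and MRSA75.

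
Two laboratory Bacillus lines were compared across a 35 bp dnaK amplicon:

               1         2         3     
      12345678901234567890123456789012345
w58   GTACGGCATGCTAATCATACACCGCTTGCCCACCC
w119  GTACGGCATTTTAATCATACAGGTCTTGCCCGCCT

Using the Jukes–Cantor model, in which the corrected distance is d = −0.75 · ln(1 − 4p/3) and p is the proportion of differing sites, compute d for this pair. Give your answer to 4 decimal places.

0.2326

The sequences differ at positions 10 (G/T), 11 (C/T), 22 (C/G), 23 (C/G), 24 (G/T), 32 (A/G), 35 (C/T).
p = 7/35 = 0.200000.
d = −0.75 · ln(1 − (4/3)·0.200000) = −0.75 · ln(0.733333) = −0.75 · (-0.310155) = 0.2326.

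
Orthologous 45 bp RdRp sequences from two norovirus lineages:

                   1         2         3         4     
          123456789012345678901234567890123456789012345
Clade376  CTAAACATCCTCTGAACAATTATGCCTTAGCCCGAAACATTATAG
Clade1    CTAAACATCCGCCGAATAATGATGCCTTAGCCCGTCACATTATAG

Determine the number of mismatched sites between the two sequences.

6

The sequences differ at positions 11 (T/G), 13 (T/C), 17 (C/T), 21 (T/G), 35 (A/T), 36 (A/C).
That gives 6 mismatches out of 45 aligned sites, so the Hamming distance is 6.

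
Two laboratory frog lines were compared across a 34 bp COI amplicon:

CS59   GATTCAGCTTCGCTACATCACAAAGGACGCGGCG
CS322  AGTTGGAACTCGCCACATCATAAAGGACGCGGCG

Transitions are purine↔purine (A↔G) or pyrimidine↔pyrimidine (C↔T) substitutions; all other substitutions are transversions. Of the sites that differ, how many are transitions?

7

The sequences differ at positions 1 (G/A, transition), 2 (A/G, transition), 5 (C/G, transversion), 6 (A/G, transition), 7 (G/A, transition), 8 (C/A, transversion), 9 (T/C, transition), 14 (T/C, transition), 21 (C/T, transition).
Of the 9 differences, 7 transitions and 2 transversions, so the answer is 7.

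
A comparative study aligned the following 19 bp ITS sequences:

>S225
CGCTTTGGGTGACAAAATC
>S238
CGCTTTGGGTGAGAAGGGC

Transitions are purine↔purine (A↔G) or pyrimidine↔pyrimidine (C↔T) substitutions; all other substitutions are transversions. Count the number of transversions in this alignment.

Differing sites — 13:C/G (Tv); 16:A/G (Ti); 17:A/G (Ti); 18:T/G (Tv).
Of the 4 differences, 2 transitions and 2 transversions, so the answer is 2.

2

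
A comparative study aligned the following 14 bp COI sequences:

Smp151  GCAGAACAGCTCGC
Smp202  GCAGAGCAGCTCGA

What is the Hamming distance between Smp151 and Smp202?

Differing sites — 6:A/G; 14:C/A.
That gives 2 mismatches out of 14 aligned sites, so the Hamming distance is 2.

2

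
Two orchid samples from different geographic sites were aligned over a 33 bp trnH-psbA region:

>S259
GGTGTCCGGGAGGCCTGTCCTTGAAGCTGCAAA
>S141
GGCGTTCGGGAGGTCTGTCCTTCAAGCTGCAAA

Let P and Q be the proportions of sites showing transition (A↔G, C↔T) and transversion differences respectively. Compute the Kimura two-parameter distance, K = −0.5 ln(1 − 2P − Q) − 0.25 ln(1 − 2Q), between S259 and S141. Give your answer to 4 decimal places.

0.1348

Differing sites — 3:T/C (Ti); 6:C/T (Ti); 14:C/T (Ti); 23:G/C (Tv).
Of the 4 differences, 3 transitions and 1 transversion over 33 sites: P = 3/33 = 0.090909, Q = 1/33 = 0.030303.
d = −0.5·ln(0.787879) − 0.25·ln(0.939394) = −0.5·(-0.238411) − 0.25·(-0.062520) = 0.1348.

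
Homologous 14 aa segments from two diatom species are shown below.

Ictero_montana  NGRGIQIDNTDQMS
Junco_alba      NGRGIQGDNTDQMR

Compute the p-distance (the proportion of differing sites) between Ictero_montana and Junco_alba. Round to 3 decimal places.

Mismatches occur at site 7 (I/G), site 14 (S/R).
There are 2 differences over 14 sites, so p = 2/14 = 0.143.

0.143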